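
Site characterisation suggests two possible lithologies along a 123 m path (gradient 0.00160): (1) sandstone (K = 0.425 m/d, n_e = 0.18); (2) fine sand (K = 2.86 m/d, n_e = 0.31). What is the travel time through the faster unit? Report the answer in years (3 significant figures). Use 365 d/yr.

22.8 years

Unit 1 (sandstone): v = 0.425×0.0016/0.18 = 0.003778 m/d, t = 123/0.003778 = 32560 d
Unit 2 (fine sand): v = 2.86×0.0016/0.31 = 0.01476 m/d, t = 123/0.01476 = 8333 d
Faster: 8333 d / 365 = 22.8 yr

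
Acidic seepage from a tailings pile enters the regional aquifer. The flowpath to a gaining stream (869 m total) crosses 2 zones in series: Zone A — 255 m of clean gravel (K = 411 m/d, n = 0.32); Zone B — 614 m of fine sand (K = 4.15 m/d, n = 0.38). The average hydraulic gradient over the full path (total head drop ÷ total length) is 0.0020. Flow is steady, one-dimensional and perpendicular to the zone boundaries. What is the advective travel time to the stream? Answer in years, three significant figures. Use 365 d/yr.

For zones in series the flux q is common to all zones; the equivalent conductivity is the harmonic (thickness-weighted) mean, K_eq = L_total / Σ(L_j/K_j).
Σ(L/K) = 255/411 + 614/4.15 = 0.6204 + 148.0 = 148.6 d
K_eq = L_total / Σ(L/K) = 869 / 148.6 = 5.849 m/d
q = K_eq · i = 5.849 × 0.0020 = 0.01170 m/d (same in every zone)
Zone A: v = q/n = 0.01170/0.32 = 0.03656 m/d → t_A = 255/0.03656 = 6976 d
Zone B: v = q/n = 0.01170/0.38 = 0.03078 m/d → t_B = 614/0.03078 = 19950 d
Total t = 6976 + 19950 = 26920 d
   = 26920 / 365 = 73.8 yr

73.8 years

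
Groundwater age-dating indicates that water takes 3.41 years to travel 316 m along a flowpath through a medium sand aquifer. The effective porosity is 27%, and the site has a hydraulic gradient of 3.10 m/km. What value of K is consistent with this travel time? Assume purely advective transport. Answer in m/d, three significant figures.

22.1 m/d

t = 3.41 years = 1245 d
v = L / t = 316 / 1245 = 0.2539 m/d
K = v · n / i = 0.2539 × 0.27 / 0.0031 = 22.1 m/d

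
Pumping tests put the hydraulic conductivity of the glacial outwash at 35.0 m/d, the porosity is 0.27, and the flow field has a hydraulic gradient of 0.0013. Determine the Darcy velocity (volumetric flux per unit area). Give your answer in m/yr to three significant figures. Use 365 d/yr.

Specific discharge q = 35.0 × 0.0013 = 0.04550 m/d
   = 0.04550 × 365 = 16.6 m/yr

16.6 m/yr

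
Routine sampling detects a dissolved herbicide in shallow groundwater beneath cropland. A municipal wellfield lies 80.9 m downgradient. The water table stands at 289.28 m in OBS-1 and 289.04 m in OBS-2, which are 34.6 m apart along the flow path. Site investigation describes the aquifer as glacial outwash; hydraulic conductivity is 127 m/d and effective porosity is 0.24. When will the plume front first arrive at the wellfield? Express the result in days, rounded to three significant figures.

Hydraulic gradient i = (289.28 − 289.04) / 34.6 = 0.24 / 34.6 = 0.006936
q = Ki = 127 × 0.006936 = 0.8809 m/d
Average linear velocity = 0.8809 / 0.24 = 3.671 m/d
t = L / v = 80.9 / 3.671 = 22.04 d

22.0 days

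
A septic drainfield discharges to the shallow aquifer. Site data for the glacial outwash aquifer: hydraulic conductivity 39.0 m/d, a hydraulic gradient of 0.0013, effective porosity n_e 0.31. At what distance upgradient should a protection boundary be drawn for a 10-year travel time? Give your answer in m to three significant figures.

597 m

q = Ki = 39.0 × 0.0013 = 0.05070 m/d
Average linear velocity = 0.05070 / 0.31 = 0.1635 m/d
T = 10 yr × 365 = 3650 d
L = v × T = 0.1635 × 3650 = 597.0 m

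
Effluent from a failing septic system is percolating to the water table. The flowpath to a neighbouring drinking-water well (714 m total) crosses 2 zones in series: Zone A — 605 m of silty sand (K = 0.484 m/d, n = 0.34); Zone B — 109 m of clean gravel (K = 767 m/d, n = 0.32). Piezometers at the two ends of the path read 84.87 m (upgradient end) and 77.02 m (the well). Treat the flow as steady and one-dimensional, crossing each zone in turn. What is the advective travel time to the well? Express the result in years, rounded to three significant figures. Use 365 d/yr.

Total head drop ΔH = 84.87 − 77.02 = 7.85 m
Steady 1-D flow in series ⇒ the Darcy flux q is identical in every zone and the zone head losses add (resistances L/K in series).
Σ(L/K) = 605/0.484 + 109/767 = 1250 + 0.1421 = 1250 d
q = ΔH / Σ(L/K) = 7.85 / 1250 = 0.006279 m/d (same in every zone)
Zone A: v = q/n = 0.006279/0.34 = 0.01847 m/d → t_A = 605/0.01847 = 32760 d
Zone B: v = q/n = 0.006279/0.32 = 0.01962 m/d → t_B = 109/0.01962 = 5555 d
Total t = 32760 + 5555 = 38310 d
   = 38310 / 365 = 105 yr

105 years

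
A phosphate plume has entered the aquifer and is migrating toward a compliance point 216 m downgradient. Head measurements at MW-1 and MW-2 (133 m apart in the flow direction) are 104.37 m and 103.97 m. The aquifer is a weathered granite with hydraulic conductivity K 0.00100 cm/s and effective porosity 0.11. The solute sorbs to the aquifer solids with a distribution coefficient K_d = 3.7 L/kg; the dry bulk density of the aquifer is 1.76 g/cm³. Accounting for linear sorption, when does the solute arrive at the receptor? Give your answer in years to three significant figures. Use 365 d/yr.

Hydraulic gradient i = (104.37 − 103.97) / 133 = 0.40 / 133 = 0.003008
K = 0.00100 cm/s × 864 = 0.8640 m/d
q = Ki = 0.8640 × 0.003008 = 0.002598 m/d
Average linear velocity = 0.002598 / 0.11 = 0.02362 m/d
Retardation R = 1 + ρ_b·K_d/n = 1 + 1.76×3.7/0.11 = 60.20
Contaminant velocity v_c = v/R = 0.02362/60.20 = 3.924e-4 m/d
t = L/v_c = 216/3.924e-4 = 550500 d
   = 550500/365 = 1510 yr

1510 years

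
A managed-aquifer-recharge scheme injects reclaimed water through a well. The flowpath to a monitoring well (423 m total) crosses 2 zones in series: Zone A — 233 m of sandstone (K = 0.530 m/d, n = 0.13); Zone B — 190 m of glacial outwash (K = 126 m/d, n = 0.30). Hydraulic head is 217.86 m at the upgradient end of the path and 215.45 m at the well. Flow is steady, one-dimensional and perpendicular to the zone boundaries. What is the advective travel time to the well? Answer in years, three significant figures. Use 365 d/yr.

Total head drop ΔH = 217.86 − 215.45 = 2.41 m
Steady 1-D flow in series ⇒ the Darcy flux q is identical in every zone and the zone head losses add (resistances L/K in series).
Σ(L/K) = 233/0.530 + 190/126 = 439.6 + 1.508 = 441.1 d
q = ΔH / Σ(L/K) = 2.41 / 441.1 = 0.005463 m/d (same in every zone)
Zone A: v = q/n = 0.005463/0.13 = 0.04202 m/d → t_A = 233/0.04202 = 5544 d
Zone B: v = q/n = 0.005463/0.30 = 0.01821 m/d → t_B = 190/0.01821 = 10430 d
Total t = 5544 + 10430 = 15980 d
   = 15980 / 365 = 43.8 yr

43.8 years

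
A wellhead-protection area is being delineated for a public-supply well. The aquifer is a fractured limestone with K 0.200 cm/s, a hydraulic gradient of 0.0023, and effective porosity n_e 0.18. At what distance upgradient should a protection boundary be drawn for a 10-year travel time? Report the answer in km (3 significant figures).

K = 0.200 cm/s × 864 = 172.8 m/d
Darcy flux q = K·i = 172.8 × 0.0023 = 0.3974 m/d
v_s = q/n_e = 0.3974/0.18 = 2.208 m/d
T = 10 yr × 365 = 3650 d
L = v × T = 2.208 × 3650 = 8059 m
   = 8.06 km

8.06 km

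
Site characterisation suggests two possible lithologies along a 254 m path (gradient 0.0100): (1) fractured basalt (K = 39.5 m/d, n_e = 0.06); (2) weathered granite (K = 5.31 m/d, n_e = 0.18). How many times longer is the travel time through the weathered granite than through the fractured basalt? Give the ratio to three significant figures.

Unit 1 (fractured basalt): v = 39.5×0.010/0.06 = 6.583 m/d, t = 254/6.583 = 38.58 d
Unit 2 (weathered granite): v = 5.31×0.010/0.18 = 0.2950 m/d, t = 254/0.2950 = 861.0 d
t(weathered granite) / t(fractured basalt) = 861.0/38.58 = 22.3

22.3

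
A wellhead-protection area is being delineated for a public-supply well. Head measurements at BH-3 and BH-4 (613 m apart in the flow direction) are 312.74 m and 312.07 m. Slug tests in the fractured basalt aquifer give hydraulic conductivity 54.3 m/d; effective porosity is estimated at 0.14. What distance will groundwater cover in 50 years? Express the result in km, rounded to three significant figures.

Hydraulic gradient i = (312.74 − 312.07) / 613 = 0.67 / 613 = 0.001093
Darcy flux q = K·i = 54.3 × 0.001093 = 0.05935 m/d
Average linear velocity = 0.05935 / 0.14 = 0.4239 m/d
T = 50 yr × 365 = 18250 d
L = v × T = 0.4239 × 18250 = 7737 m
   = 7.74 km

7.74 km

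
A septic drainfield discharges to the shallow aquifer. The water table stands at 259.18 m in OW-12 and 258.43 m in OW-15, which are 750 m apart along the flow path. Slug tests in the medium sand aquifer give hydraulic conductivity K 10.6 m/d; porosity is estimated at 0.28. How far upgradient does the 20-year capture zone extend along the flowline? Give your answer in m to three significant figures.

Hydraulic gradient i = (259.18 − 258.43) / 750 = 0.75 / 750 = 0.001000
Darcy flux q = K·i = 10.6 × 0.001000 = 0.01060 m/d
v = Ki/n = 10.6·0.001000/0.28 = 0.03786 m/d
T = 20 yr × 365 = 7300 d
L = v × T = 0.03786 × 7300 = 276.4 m

276 m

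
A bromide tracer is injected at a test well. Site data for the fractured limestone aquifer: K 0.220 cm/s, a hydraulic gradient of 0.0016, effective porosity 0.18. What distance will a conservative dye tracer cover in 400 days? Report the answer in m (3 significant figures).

K = 0.220 cm/s × 864 = 190.1 m/d
Darcy flux q = K·i = 190.1 × 0.0016 = 0.3041 m/d
Average linear velocity = 0.3041 / 0.18 = 1.690 m/d
L = v × T = 1.690 × 400 = 675.8 m

676 m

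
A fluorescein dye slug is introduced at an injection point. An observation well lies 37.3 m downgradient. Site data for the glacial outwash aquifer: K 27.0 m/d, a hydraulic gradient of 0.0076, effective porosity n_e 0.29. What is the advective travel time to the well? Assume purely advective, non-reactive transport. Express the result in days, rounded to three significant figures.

q = Ki = 27.0 × 0.0076 = 0.2052 m/d
Average linear velocity = 0.2052 / 0.29 = 0.7076 m/d
t = L / v = 37.3 / 0.7076 = 52.71 d

52.7 days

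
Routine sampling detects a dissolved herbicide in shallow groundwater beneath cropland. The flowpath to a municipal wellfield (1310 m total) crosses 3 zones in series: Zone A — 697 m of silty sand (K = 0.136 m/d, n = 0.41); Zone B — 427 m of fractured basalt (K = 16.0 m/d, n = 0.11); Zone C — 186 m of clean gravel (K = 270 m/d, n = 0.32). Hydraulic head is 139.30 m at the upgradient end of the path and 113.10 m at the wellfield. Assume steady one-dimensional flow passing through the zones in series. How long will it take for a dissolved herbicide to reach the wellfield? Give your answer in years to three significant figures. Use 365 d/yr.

211 years

Total head drop ΔH = 139.30 − 113.10 = 26.20 m
Steady 1-D flow in series ⇒ the Darcy flux q is identical in every zone and the zone head losses add (resistances L/K in series).
Σ(L/K) = 697/0.136 + 427/16.0 + 186/270 = 5125 + 26.69 + 0.6889 = 5152 d
q = ΔH / Σ(L/K) = 26.20 / 5152 = 0.005085 m/d (same in every zone)
Zone A: v = q/n = 0.005085/0.41 = 0.01240 m/d → t_A = 697/0.01240 = 56200 d
Zone B: v = q/n = 0.005085/0.11 = 0.04623 m/d → t_B = 427/0.04623 = 9237 d
Zone C: v = q/n = 0.005085/0.32 = 0.01589 m/d → t_C = 186/0.01589 = 11700 d
Total t = 56200 + 9237 + 11700 = 77140 d
   = 77140 / 365 = 211 yr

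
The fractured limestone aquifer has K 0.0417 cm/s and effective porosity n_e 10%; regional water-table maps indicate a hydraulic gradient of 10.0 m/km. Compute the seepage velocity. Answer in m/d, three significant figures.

K = 0.0417 cm/s × 864 = 36.03 m/d
q = Ki = 36.03 × 0.010 = 0.3603 m/d
Seepage velocity v = q / n = 0.3603 / 0.10 = 3.603 m/d

3.60 m/d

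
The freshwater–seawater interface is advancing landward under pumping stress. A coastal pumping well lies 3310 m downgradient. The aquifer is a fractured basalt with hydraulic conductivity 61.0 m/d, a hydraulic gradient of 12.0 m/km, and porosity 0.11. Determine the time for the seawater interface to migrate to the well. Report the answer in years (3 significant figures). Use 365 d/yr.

1.36 years

Darcy flux q = K·i = 61.0 × 0.012 = 0.7320 m/d
v = Ki/n = 61.0·0.012/0.11 = 6.655 m/d
t = L / v = 3310 / 6.655 = 497.4 d
   = 497.4 / 365 = 1.36 yr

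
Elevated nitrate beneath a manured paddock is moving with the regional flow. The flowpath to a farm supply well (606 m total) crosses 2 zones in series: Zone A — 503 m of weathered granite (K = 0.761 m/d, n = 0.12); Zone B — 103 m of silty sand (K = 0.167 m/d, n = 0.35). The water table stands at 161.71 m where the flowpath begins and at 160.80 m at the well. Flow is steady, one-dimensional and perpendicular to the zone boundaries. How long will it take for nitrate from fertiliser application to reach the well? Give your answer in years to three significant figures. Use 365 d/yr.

Total head drop ΔH = 161.71 − 160.80 = 0.91 m
Continuity: the same q passes through each zone, so ΔH = q·Σ(L_j/K_j) — the zones act as resistances in series.
Σ(L/K) = 503/0.761 + 103/0.167 = 661.0 + 616.8 = 1278 d
q = ΔH / Σ(L/K) = 0.91 / 1278 = 7.122e-4 m/d (same in every zone)
Zone A: v = q/n = 7.122e-4/0.12 = 0.005935 m/d → t_A = 503/0.005935 = 84750 d
Zone B: v = q/n = 7.122e-4/0.35 = 0.002035 m/d → t_B = 103/0.002035 = 50620 d
Total t = 84750 + 50620 = 135400 d
   = 135400 / 365 = 371 yr

371 years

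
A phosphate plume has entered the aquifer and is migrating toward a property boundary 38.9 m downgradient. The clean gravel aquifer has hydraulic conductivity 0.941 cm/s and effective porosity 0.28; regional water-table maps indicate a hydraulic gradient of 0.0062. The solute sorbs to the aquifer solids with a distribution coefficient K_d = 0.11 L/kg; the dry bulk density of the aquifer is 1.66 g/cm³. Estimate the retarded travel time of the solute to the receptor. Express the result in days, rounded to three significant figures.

3.57 days

K = 0.941 cm/s × 864 = 813.0 m/d
q = Ki = 813.0 × 0.0062 = 5.041 m/d
v = Ki/n = 813.0·0.0062/0.28 = 18.00 m/d
Retardation R = 1 + ρ_b·K_d/n = 1 + 1.66×0.11/0.28 = 1.652
Contaminant velocity v_c = v/R = 18.00/1.652 = 10.90 m/d
t = L/v_c = 38.9/10.90 = 3.570 d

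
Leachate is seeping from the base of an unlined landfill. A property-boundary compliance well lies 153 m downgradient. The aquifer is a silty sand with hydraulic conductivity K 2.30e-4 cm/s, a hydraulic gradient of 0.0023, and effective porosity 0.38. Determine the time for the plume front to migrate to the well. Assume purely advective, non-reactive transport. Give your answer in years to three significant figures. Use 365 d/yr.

K = 2.30e-4 cm/s × 864 = 0.1987 m/d
q = Ki = 0.1987 × 0.0023 = 4.571e-4 m/d
v_s = q/n_e = 4.571e-4/0.38 = 0.001203 m/d
t = L / v = 153 / 0.001203 = 127200 d
   = 127200 / 365 = 349 yr

349 years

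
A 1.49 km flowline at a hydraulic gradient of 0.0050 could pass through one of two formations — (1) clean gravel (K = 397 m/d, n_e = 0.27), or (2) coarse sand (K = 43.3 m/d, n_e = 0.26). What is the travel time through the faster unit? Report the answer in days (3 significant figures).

Unit 1 (clean gravel): v = 397×0.0050/0.27 = 7.352 m/d, t = 1490/7.352 = 202.7 d
Unit 2 (coarse sand): v = 43.3×0.0050/0.26 = 0.8327 m/d, t = 1490/0.8327 = 1789 d
Faster unit: t = 203 d

203 days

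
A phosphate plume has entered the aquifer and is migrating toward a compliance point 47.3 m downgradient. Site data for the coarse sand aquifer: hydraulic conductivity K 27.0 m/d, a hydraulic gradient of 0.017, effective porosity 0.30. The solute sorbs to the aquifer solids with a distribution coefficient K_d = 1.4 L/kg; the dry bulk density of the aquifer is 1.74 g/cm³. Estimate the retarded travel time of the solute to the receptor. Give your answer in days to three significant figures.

q = Ki = 27.0 × 0.017 = 0.4590 m/d
v_s = q/n_e = 0.4590/0.30 = 1.530 m/d
Retardation R = 1 + ρ_b·K_d/n = 1 + 1.74×1.4/0.30 = 9.120
Contaminant velocity v_c = v/R = 1.530/9.120 = 0.1678 m/d
t = L/v_c = 47.3/0.1678 = 281.9 d

282 days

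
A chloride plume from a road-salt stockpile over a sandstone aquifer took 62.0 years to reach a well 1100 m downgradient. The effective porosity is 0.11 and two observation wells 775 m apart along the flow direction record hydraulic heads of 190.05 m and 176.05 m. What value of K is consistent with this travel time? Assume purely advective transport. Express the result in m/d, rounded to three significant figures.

Hydraulic gradient i = (190.05 − 176.05) / 775 = 14.00 / 775 = 0.01806
t = 62.0 years = 22630 d
v = L / t = 1100 / 22630 = 0.04861 m/d
K = v · n / i = 0.04861 × 0.11 / 0.01806 = 0.296 m/d

0.296 m/d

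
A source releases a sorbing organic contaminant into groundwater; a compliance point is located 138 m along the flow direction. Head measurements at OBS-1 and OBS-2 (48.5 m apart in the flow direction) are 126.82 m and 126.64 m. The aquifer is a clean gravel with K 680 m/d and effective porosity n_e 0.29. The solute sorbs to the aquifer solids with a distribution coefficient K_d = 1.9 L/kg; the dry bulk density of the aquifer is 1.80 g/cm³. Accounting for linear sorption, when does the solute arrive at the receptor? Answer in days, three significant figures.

203 days

Hydraulic gradient i = (126.82 − 126.64) / 48.5 = 0.18 / 48.5 = 0.003711
Specific discharge q = 680 × 0.003711 = 2.524 m/d
Seepage velocity v = q / n = 2.524 / 0.29 = 8.702 m/d
Retardation R = 1 + ρ_b·K_d/n = 1 + 1.80×1.9/0.29 = 12.79
Contaminant velocity v_c = v/R = 8.702/12.79 = 0.6802 m/d
t = L/v_c = 138/0.6802 = 202.9 d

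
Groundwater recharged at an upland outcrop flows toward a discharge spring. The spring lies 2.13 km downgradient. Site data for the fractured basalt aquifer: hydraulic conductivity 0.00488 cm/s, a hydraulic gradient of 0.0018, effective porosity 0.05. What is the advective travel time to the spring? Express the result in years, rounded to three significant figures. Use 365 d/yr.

38.4 years

K = 0.00488 cm/s × 864 = 4.216 m/d
q = Ki = 4.216 × 0.0018 = 0.007589 m/d
Average linear velocity = 0.007589 / 0.05 = 0.1518 m/d
L = 2.13 km = 2130 m
t = L / v = 2130 / 0.1518 = 14030 d
   = 14030 / 365 = 38.4 yr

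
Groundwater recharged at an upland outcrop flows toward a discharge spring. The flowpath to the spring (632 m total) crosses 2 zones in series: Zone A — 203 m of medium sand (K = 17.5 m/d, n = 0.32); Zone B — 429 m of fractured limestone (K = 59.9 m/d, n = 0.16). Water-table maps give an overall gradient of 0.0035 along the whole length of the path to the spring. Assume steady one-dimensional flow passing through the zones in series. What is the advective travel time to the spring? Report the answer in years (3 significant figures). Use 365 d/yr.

3.10 years

Steady 1-D flow in series ⇒ the Darcy flux q is identical in every zone and the zone head losses add (resistances L/K in series).
Σ(L/K) = 203/17.5 + 429/59.9 = 11.60 + 7.162 = 18.76 d
K_eq = L_total / Σ(L/K) = 632 / 18.76 = 33.69 m/d
q = K_eq · i = 33.69 × 0.0035 = 0.1179 m/d (same in every zone)
Zone A: v = q/n = 0.1179/0.32 = 0.3684 m/d → t_A = 203/0.3684 = 551.0 d
Zone B: v = q/n = 0.1179/0.16 = 0.7369 m/d → t_B = 429/0.7369 = 582.2 d
Total t = 551.0 + 582.2 = 1133 d
   = 1133 / 365 = 3.10 yr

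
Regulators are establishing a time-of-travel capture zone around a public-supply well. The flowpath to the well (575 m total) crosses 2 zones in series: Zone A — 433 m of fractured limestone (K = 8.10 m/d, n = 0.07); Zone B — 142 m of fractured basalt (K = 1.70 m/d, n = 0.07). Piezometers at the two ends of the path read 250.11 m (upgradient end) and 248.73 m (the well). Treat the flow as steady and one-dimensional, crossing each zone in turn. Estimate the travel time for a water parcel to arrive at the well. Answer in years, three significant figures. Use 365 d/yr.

10.9 years

Total head drop ΔH = 250.11 − 248.73 = 1.38 m
Continuity: the same q passes through each zone, so ΔH = q·Σ(L_j/K_j) — the zones act as resistances in series.
Σ(L/K) = 433/8.10 + 142/1.70 = 53.46 + 83.53 = 137.0 d
q = ΔH / Σ(L/K) = 1.38 / 137.0 = 0.01007 m/d (same in every zone)
Zone A: v = q/n = 0.01007/0.07 = 0.1439 m/d → t_A = 433/0.1439 = 3009 d
Zone B: v = q/n = 0.01007/0.07 = 0.1439 m/d → t_B = 142/0.1439 = 986.7 d
Total t = 3009 + 986.7 = 3995 d
   = 3995 / 365 = 10.9 yr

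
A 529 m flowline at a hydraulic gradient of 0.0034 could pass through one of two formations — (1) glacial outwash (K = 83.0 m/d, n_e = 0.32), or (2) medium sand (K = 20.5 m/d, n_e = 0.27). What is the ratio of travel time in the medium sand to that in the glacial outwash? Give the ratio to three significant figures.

3.42

Unit 1 (glacial outwash): v = 83.0×0.0034/0.32 = 0.8819 m/d, t = 529/0.8819 = 599.9 d
Unit 2 (medium sand): v = 20.5×0.0034/0.27 = 0.2581 m/d, t = 529/0.2581 = 2049 d
t(medium sand) / t(glacial outwash) = 2049/599.9 = 3.42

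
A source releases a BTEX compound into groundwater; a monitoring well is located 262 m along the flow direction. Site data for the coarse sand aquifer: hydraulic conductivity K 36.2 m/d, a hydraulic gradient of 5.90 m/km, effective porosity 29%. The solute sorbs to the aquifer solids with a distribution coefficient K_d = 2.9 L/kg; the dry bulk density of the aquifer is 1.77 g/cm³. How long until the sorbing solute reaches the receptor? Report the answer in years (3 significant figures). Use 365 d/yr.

18.2 years

Specific discharge q = 36.2 × 0.0059 = 0.2136 m/d
v = Ki/n = 36.2·0.0059/0.29 = 0.7365 m/d
Retardation R = 1 + ρ_b·K_d/n = 1 + 1.77×2.9/0.29 = 18.70
Contaminant velocity v_c = v/R = 0.7365/18.70 = 0.03938 m/d
t = L/v_c = 262/0.03938 = 6652 d
   = 6652/365 = 18.2 yr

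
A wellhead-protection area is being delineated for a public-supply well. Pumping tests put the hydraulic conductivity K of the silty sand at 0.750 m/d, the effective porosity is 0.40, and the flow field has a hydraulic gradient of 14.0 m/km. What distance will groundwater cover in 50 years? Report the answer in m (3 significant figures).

479 m

Specific discharge q = 0.750 × 0.014 = 0.01050 m/d
Average linear velocity = 0.01050 / 0.40 = 0.02625 m/d
T = 50 yr × 365 = 18250 d
L = v × T = 0.02625 × 18250 = 479.1 m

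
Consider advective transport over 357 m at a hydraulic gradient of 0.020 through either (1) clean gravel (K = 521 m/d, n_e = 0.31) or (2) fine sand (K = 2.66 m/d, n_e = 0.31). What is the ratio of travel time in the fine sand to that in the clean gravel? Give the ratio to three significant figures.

196

Unit 1 (clean gravel): v = 521×0.020/0.31 = 33.61 m/d, t = 357/33.61 = 10.62 d
Unit 2 (fine sand): v = 2.66×0.020/0.31 = 0.1716 m/d, t = 357/0.1716 = 2080 d
t(fine sand) / t(clean gravel) = 2080/10.62 = 196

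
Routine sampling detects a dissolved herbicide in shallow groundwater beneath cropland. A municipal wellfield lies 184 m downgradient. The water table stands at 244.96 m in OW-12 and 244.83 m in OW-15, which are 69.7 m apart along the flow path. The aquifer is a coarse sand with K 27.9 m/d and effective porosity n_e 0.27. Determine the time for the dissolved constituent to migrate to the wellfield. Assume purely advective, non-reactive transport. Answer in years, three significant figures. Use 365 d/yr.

2.62 years

Hydraulic gradient i = (244.96 − 244.83) / 69.7 = 0.13 / 69.7 = 0.001865
q = Ki = 27.9 × 0.001865 = 0.05204 m/d
Average linear velocity = 0.05204 / 0.27 = 0.1927 m/d
t = L / v = 184 / 0.1927 = 954.7 d
   = 954.7 / 365 = 2.62 yr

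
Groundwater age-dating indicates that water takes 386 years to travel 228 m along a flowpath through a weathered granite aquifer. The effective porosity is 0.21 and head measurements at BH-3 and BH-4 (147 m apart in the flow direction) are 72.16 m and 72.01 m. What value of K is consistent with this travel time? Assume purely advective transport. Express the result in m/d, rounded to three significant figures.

Hydraulic gradient i = (72.16 − 72.01) / 147 = 0.15 / 147 = 0.001020
t = 386 years = 140900 d
v = L / t = 228 / 140900 = 0.001618 m/d
K = v · n / i = 0.001618 × 0.21 / 0.001020 = 0.333 m/d

0.333 m/d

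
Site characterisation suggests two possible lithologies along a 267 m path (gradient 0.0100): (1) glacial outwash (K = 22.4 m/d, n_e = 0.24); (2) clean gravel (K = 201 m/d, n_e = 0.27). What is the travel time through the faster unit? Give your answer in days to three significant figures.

Unit 1 (glacial outwash): v = 22.4×0.010/0.24 = 0.9333 m/d, t = 267/0.9333 = 286.1 d
Unit 2 (clean gravel): v = 201×0.010/0.27 = 7.444 m/d, t = 267/7.444 = 35.87 d
Faster unit: t = 35.9 d

35.9 days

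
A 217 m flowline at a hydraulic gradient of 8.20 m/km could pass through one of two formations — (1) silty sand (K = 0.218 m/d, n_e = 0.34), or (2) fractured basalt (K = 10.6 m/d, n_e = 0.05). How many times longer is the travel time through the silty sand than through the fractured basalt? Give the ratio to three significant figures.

331

Unit 1 (silty sand): v = 0.218×0.0082/0.34 = 0.005258 m/d, t = 217/0.005258 = 41270 d
Unit 2 (fractured basalt): v = 10.6×0.0082/0.05 = 1.738 m/d, t = 217/1.738 = 124.8 d
t(silty sand) / t(fractured basalt) = 41270/124.8 = 331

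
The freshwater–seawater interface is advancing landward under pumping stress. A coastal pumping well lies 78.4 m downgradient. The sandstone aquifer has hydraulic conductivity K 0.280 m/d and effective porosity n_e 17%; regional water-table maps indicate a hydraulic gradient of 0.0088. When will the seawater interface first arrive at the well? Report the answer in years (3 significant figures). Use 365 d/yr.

14.8 years

Darcy flux q = K·i = 0.280 × 0.0088 = 0.002464 m/d
v = Ki/n = 0.280·0.0088/0.17 = 0.01449 m/d
t = L / v = 78.4 / 0.01449 = 5409 d
   = 5409 / 365 = 14.8 yr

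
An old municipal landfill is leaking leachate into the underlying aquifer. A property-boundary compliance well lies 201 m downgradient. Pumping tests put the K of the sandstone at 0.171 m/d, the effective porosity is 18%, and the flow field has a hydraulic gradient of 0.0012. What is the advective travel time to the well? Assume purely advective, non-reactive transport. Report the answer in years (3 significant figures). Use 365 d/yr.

Specific discharge q = 0.171 × 0.0012 = 2.052e-4 m/d
v_s = q/n_e = 2.052e-4/0.18 = 0.001140 m/d
t = L / v = 201 / 0.001140 = 176300 d
   = 176300 / 365 = 483 yr

483 years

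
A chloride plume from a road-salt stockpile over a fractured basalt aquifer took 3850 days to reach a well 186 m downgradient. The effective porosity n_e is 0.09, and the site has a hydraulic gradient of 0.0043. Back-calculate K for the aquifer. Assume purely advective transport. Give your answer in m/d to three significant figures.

v = L / t = 186 / 3850 = 0.04831 m/d
K = v · n / i = 0.04831 × 0.09 / 0.0043 = 1.01 m/d

1.01 m/d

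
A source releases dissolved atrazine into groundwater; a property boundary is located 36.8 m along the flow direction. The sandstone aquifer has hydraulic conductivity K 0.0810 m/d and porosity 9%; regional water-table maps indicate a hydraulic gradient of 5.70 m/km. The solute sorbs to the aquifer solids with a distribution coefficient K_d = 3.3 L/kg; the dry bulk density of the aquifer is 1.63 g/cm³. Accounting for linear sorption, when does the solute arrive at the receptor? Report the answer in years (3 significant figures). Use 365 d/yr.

1190 years

Darcy flux q = K·i = 0.0810 × 0.0057 = 4.617e-4 m/d
Average linear velocity = 4.617e-4 / 0.09 = 0.005130 m/d
Retardation R = 1 + ρ_b·K_d/n = 1 + 1.63×3.3/0.09 = 60.77
Contaminant velocity v_c = v/R = 0.005130/60.77 = 8.442e-5 m/d
t = L/v_c = 36.8/8.442e-5 = 435900 d
   = 435900/365 = 1190 yr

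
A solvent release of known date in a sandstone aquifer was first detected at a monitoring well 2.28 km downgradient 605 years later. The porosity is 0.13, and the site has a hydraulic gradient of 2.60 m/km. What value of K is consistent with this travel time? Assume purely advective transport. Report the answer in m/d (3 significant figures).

0.516 m/d

t = 605 years = 220800 d
L = 2.28 km = 2280 m
v = L / t = 2280 / 220800 = 0.01032 m/d
K = v · n / i = 0.01032 × 0.13 / 0.0026 = 0.516 m/d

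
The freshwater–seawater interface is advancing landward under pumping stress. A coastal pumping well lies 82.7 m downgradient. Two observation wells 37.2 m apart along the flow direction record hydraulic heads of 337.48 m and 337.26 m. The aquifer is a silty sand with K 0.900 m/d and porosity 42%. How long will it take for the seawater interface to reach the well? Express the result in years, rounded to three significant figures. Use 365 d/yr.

17.9 years

Hydraulic gradient i = (337.48 − 337.26) / 37.2 = 0.22 / 37.2 = 0.005914
Darcy flux q = K·i = 0.900 × 0.005914 = 0.005323 m/d
Seepage velocity v = q / n = 0.005323 / 0.42 = 0.01267 m/d
t = L / v = 82.7 / 0.01267 = 6526 d
   = 6526 / 365 = 17.9 yr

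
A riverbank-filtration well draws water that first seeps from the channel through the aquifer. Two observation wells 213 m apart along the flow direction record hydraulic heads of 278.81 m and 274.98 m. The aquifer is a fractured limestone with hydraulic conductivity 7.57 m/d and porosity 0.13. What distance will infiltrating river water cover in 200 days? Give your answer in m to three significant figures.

209 m

Hydraulic gradient i = (278.81 − 274.98) / 213 = 3.83 / 213 = 0.01798
q = Ki = 7.57 × 0.01798 = 0.1361 m/d
v_s = q/n_e = 0.1361/0.13 = 1.047 m/d
L = v × T = 1.047 × 200 = 209.4 m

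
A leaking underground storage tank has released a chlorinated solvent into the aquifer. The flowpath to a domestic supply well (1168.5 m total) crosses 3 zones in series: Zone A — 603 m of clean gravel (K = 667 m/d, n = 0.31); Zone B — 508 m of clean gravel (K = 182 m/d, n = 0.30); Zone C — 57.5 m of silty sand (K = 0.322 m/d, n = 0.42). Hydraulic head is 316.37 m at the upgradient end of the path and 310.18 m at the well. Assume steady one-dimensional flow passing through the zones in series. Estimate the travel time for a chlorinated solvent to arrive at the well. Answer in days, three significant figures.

Total head drop ΔH = 316.37 − 310.18 = 6.19 m
Steady 1-D flow in series ⇒ the Darcy flux q is identical in every zone and the zone head losses add (resistances L/K in series).
Σ(L/K) = 603/667 + 508/182 + 57.5/0.322 = 0.9040 + 2.791 + 178.6 = 182.3 d
q = ΔH / Σ(L/K) = 6.19 / 182.3 = 0.03396 m/d (same in every zone)
Zone A: v = q/n = 0.03396/0.31 = 0.1096 m/d → t_A = 603/0.1096 = 5504 d
Zone B: v = q/n = 0.03396/0.30 = 0.1132 m/d → t_B = 508/0.1132 = 4487 d
Zone C: v = q/n = 0.03396/0.42 = 0.08086 m/d → t_C = 57.5/0.08086 = 711.1 d
Total t = 5504 + 4487 + 711.1 = 10700 d

10700 days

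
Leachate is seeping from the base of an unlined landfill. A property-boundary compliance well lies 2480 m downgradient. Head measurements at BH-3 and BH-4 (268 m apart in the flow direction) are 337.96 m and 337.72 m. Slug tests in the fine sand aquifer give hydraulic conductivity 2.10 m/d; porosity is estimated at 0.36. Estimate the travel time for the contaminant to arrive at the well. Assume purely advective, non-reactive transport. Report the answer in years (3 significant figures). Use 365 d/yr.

1300 years

Hydraulic gradient i = (337.96 − 337.72) / 268 = 0.24 / 268 = 8.955e-4
Specific discharge q = 2.10 × 8.955e-4 = 0.001881 m/d
v_s = q/n_e = 0.001881/0.36 = 0.005224 m/d
t = L / v = 2480 / 0.005224 = 474700 d
   = 474700 / 365 = 1300 yr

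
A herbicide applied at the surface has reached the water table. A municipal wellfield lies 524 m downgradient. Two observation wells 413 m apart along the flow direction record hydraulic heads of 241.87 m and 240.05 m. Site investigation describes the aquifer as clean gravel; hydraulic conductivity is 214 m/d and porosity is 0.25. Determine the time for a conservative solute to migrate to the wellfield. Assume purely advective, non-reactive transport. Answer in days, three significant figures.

139 days

Hydraulic gradient i = (241.87 − 240.05) / 413 = 1.82 / 413 = 0.004407
q = Ki = 214 × 0.004407 = 0.9431 m/d
Seepage velocity v = q / n = 0.9431 / 0.25 = 3.772 m/d
t = L / v = 524 / 3.772 = 138.9 d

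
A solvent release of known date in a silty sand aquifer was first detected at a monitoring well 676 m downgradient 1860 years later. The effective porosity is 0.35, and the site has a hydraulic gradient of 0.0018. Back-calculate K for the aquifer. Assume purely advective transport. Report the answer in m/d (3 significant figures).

0.194 m/d

t = 1860 years = 678900 d
v = L / t = 676 / 678900 = 9.957e-4 m/d
K = v · n / i = 9.957e-4 × 0.35 / 0.0018 = 0.194 m/d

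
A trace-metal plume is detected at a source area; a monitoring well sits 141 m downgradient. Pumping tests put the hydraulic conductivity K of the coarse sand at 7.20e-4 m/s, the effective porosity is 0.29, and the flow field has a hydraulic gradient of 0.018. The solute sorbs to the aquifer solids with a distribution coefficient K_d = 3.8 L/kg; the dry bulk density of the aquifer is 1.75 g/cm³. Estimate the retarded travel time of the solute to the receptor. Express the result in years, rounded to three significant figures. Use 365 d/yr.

2.39 years

K = 7.20e-4 m/s × 86400 s/d = 62.21 m/d
Specific discharge q = 62.21 × 0.018 = 1.120 m/d
Seepage velocity v = q / n = 1.120 / 0.29 = 3.861 m/d
Retardation R = 1 + ρ_b·K_d/n = 1 + 1.75×3.8/0.29 = 23.93
Contaminant velocity v_c = v/R = 3.861/23.93 = 0.1613 m/d
t = L/v_c = 141/0.1613 = 873.9 d
   = 873.9/365 = 2.39 yr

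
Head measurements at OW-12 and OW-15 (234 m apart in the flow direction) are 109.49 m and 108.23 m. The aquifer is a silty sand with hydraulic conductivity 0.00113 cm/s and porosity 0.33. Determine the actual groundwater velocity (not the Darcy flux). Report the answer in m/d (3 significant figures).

0.0159 m/d

Hydraulic gradient i = (109.49 − 108.23) / 234 = 1.26 / 234 = 0.005385
K = 0.00113 cm/s × 864 = 0.9763 m/d
Specific discharge q = 0.9763 × 0.005385 = 0.005257 m/d
Average linear velocity = 0.005257 / 0.33 = 0.01593 m/d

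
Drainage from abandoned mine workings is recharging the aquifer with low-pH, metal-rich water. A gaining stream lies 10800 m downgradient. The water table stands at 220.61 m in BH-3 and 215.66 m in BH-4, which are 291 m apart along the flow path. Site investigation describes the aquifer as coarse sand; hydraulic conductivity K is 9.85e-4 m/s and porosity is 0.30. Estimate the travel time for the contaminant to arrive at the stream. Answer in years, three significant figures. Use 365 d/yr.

6.13 years

Hydraulic gradient i = (220.61 − 215.66) / 291 = 4.95 / 291 = 0.01701
K = 9.85e-4 m/s × 86400 s/d = 85.10 m/d
q = Ki = 85.10 × 0.01701 = 1.448 m/d
Average linear velocity = 1.448 / 0.30 = 4.825 m/d
t = L / v = 10800 / 4.825 = 2238 d
   = 2238 / 365 = 6.13 yr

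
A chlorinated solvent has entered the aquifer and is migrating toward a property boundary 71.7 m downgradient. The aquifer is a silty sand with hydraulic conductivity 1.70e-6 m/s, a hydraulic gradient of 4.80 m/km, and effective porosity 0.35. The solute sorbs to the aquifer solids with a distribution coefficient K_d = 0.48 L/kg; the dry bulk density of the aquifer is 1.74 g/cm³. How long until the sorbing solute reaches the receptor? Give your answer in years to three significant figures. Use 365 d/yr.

330 years

K = 1.70e-6 m/s × 86400 s/d = 0.1469 m/d
Specific discharge q = 0.1469 × 0.0048 = 7.050e-4 m/d
v_s = q/n_e = 7.050e-4/0.35 = 0.002014 m/d
Retardation R = 1 + ρ_b·K_d/n = 1 + 1.74×0.48/0.35 = 3.386
Contaminant velocity v_c = v/R = 0.002014/3.386 = 5.949e-4 m/d
t = L/v_c = 71.7/5.949e-4 = 120500 d
   = 120500/365 = 330 yr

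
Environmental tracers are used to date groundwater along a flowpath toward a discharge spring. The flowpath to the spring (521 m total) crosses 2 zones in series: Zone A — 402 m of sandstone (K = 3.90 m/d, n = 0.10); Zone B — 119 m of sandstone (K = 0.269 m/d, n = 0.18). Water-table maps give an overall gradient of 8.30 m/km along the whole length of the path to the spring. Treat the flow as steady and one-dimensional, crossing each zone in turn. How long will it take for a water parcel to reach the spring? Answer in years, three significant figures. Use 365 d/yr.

21.3 years

Steady 1-D flow in series ⇒ the Darcy flux q is identical in every zone and the zone head losses add (resistances L/K in series).
Σ(L/K) = 402/3.90 + 119/0.269 = 103.1 + 442.4 = 545.5 d
K_eq = L_total / Σ(L/K) = 521 / 545.5 = 0.9552 m/d
q = K_eq · i = 0.9552 × 0.0083 = 0.007928 m/d (same in every zone)
Zone A: v = q/n = 0.007928/0.10 = 0.07928 m/d → t_A = 402/0.07928 = 5071 d
Zone B: v = q/n = 0.007928/0.18 = 0.04404 m/d → t_B = 119/0.04404 = 2702 d
Total t = 5071 + 2702 = 7773 d
   = 7773 / 365 = 21.3 yr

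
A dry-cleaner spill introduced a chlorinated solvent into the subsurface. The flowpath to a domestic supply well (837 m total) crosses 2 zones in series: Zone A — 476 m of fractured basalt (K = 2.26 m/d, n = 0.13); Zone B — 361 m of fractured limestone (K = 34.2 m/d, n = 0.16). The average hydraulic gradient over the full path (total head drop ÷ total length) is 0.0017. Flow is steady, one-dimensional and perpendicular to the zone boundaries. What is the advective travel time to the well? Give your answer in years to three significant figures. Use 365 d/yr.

51.0 years

Continuity: the same q passes through each zone, so ΔH = q·Σ(L_j/K_j) — the zones act as resistances in series.
Σ(L/K) = 476/2.26 + 361/34.2 = 210.6 + 10.56 = 221.2 d
K_eq = L_total / Σ(L/K) = 837 / 221.2 = 3.784 m/d
q = K_eq · i = 3.784 × 0.0017 = 0.006433 m/d (same in every zone)
Zone A: v = q/n = 0.006433/0.13 = 0.04949 m/d → t_A = 476/0.04949 = 9619 d
Zone B: v = q/n = 0.006433/0.16 = 0.04021 m/d → t_B = 361/0.04021 = 8978 d
Total t = 9619 + 8978 = 18600 d
   = 18600 / 365 = 51.0 yr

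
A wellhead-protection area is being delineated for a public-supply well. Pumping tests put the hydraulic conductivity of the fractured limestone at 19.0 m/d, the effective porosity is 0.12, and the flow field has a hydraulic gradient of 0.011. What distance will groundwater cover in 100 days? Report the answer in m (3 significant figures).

Specific discharge q = 19.0 × 0.011 = 0.2090 m/d
Average linear velocity = 0.2090 / 0.12 = 1.742 m/d
L = v × T = 1.742 × 100 = 174.2 m

174 m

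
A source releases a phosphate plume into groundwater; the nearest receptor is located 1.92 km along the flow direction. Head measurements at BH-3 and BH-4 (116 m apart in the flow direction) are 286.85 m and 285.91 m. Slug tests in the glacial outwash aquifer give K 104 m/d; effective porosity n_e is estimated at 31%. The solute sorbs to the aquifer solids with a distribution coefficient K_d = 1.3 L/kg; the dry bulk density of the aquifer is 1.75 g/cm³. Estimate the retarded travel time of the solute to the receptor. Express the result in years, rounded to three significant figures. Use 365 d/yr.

16.1 years

Hydraulic gradient i = (286.85 − 285.91) / 116 = 0.94 / 116 = 0.008103
Darcy flux q = K·i = 104 × 0.008103 = 0.8428 m/d
v = Ki/n = 104·0.008103/0.31 = 2.719 m/d
Retardation R = 1 + ρ_b·K_d/n = 1 + 1.75×1.3/0.31 = 8.339
Contaminant velocity v_c = v/R = 2.719/8.339 = 0.3260 m/d
L = 1.92 km = 1920 m
t = L/v_c = 1920/0.3260 = 5889 d
   = 5889/365 = 16.1 yr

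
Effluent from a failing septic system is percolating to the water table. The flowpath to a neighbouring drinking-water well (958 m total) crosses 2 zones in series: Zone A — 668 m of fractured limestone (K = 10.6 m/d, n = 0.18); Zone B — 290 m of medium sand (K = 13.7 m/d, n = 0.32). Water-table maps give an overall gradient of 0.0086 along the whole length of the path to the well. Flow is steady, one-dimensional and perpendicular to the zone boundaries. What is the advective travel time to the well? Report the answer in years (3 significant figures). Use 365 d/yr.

5.96 years

Steady 1-D flow in series ⇒ the Darcy flux q is identical in every zone and the zone head losses add (resistances L/K in series).
Σ(L/K) = 668/10.6 + 290/13.7 = 63.02 + 21.17 = 84.19 d
K_eq = L_total / Σ(L/K) = 958 / 84.19 = 11.38 m/d
q = K_eq · i = 11.38 × 0.0086 = 0.09786 m/d (same in every zone)
Zone A: v = q/n = 0.09786/0.18 = 0.5437 m/d → t_A = 668/0.5437 = 1229 d
Zone B: v = q/n = 0.09786/0.32 = 0.3058 m/d → t_B = 290/0.3058 = 948.3 d
Total t = 1229 + 948.3 = 2177 d
   = 2177 / 365 = 5.96 yr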